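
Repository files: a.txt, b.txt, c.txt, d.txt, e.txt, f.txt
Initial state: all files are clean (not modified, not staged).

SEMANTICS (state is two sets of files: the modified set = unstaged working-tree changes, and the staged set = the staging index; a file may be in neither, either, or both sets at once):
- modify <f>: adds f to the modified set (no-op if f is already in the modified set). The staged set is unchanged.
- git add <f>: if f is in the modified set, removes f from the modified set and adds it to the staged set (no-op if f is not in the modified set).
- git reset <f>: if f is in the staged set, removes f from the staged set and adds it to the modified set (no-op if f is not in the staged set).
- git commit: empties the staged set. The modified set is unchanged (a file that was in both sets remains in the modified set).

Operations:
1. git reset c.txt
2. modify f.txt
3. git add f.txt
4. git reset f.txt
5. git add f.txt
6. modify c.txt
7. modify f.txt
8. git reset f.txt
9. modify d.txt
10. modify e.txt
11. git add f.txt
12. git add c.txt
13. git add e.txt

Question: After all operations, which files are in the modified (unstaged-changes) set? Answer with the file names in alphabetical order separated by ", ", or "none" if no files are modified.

Answer: d.txt

Derivation:
After op 1 (git reset c.txt): modified={none} staged={none}
After op 2 (modify f.txt): modified={f.txt} staged={none}
After op 3 (git add f.txt): modified={none} staged={f.txt}
After op 4 (git reset f.txt): modified={f.txt} staged={none}
After op 5 (git add f.txt): modified={none} staged={f.txt}
After op 6 (modify c.txt): modified={c.txt} staged={f.txt}
After op 7 (modify f.txt): modified={c.txt, f.txt} staged={f.txt}
After op 8 (git reset f.txt): modified={c.txt, f.txt} staged={none}
After op 9 (modify d.txt): modified={c.txt, d.txt, f.txt} staged={none}
After op 10 (modify e.txt): modified={c.txt, d.txt, e.txt, f.txt} staged={none}
After op 11 (git add f.txt): modified={c.txt, d.txt, e.txt} staged={f.txt}
After op 12 (git add c.txt): modified={d.txt, e.txt} staged={c.txt, f.txt}
After op 13 (git add e.txt): modified={d.txt} staged={c.txt, e.txt, f.txt}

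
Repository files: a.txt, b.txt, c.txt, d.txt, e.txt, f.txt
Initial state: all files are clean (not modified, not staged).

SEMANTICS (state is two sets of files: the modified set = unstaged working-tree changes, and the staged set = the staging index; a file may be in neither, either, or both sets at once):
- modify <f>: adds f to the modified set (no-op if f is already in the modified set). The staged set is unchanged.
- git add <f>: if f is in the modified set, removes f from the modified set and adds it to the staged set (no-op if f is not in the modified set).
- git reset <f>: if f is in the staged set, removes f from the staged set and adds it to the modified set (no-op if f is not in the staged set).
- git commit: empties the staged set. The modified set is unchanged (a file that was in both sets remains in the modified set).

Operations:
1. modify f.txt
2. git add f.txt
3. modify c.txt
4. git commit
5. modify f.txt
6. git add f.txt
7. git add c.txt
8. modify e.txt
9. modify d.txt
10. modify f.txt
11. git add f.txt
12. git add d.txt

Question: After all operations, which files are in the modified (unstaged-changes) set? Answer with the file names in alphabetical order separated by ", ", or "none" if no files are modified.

After op 1 (modify f.txt): modified={f.txt} staged={none}
After op 2 (git add f.txt): modified={none} staged={f.txt}
After op 3 (modify c.txt): modified={c.txt} staged={f.txt}
After op 4 (git commit): modified={c.txt} staged={none}
After op 5 (modify f.txt): modified={c.txt, f.txt} staged={none}
After op 6 (git add f.txt): modified={c.txt} staged={f.txt}
After op 7 (git add c.txt): modified={none} staged={c.txt, f.txt}
After op 8 (modify e.txt): modified={e.txt} staged={c.txt, f.txt}
After op 9 (modify d.txt): modified={d.txt, e.txt} staged={c.txt, f.txt}
After op 10 (modify f.txt): modified={d.txt, e.txt, f.txt} staged={c.txt, f.txt}
After op 11 (git add f.txt): modified={d.txt, e.txt} staged={c.txt, f.txt}
After op 12 (git add d.txt): modified={e.txt} staged={c.txt, d.txt, f.txt}

Answer: e.txt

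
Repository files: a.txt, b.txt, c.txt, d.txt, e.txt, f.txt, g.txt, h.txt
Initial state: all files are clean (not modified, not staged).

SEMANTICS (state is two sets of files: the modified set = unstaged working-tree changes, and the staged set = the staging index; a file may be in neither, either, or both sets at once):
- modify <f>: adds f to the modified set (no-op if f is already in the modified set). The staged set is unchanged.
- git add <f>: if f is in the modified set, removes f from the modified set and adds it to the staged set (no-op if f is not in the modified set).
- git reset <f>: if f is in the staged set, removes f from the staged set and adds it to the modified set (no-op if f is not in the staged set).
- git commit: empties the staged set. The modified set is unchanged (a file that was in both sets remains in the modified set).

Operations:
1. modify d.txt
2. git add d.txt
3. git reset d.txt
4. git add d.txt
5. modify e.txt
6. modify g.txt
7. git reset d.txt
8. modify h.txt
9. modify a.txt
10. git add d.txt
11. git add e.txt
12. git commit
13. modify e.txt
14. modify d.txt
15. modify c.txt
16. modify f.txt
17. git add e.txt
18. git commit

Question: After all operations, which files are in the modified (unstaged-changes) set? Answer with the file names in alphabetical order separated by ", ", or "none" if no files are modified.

Answer: a.txt, c.txt, d.txt, f.txt, g.txt, h.txt

Derivation:
After op 1 (modify d.txt): modified={d.txt} staged={none}
After op 2 (git add d.txt): modified={none} staged={d.txt}
After op 3 (git reset d.txt): modified={d.txt} staged={none}
After op 4 (git add d.txt): modified={none} staged={d.txt}
After op 5 (modify e.txt): modified={e.txt} staged={d.txt}
After op 6 (modify g.txt): modified={e.txt, g.txt} staged={d.txt}
After op 7 (git reset d.txt): modified={d.txt, e.txt, g.txt} staged={none}
After op 8 (modify h.txt): modified={d.txt, e.txt, g.txt, h.txt} staged={none}
After op 9 (modify a.txt): modified={a.txt, d.txt, e.txt, g.txt, h.txt} staged={none}
After op 10 (git add d.txt): modified={a.txt, e.txt, g.txt, h.txt} staged={d.txt}
After op 11 (git add e.txt): modified={a.txt, g.txt, h.txt} staged={d.txt, e.txt}
After op 12 (git commit): modified={a.txt, g.txt, h.txt} staged={none}
After op 13 (modify e.txt): modified={a.txt, e.txt, g.txt, h.txt} staged={none}
After op 14 (modify d.txt): modified={a.txt, d.txt, e.txt, g.txt, h.txt} staged={none}
After op 15 (modify c.txt): modified={a.txt, c.txt, d.txt, e.txt, g.txt, h.txt} staged={none}
After op 16 (modify f.txt): modified={a.txt, c.txt, d.txt, e.txt, f.txt, g.txt, h.txt} staged={none}
After op 17 (git add e.txt): modified={a.txt, c.txt, d.txt, f.txt, g.txt, h.txt} staged={e.txt}
After op 18 (git commit): modified={a.txt, c.txt, d.txt, f.txt, g.txt, h.txt} staged={none}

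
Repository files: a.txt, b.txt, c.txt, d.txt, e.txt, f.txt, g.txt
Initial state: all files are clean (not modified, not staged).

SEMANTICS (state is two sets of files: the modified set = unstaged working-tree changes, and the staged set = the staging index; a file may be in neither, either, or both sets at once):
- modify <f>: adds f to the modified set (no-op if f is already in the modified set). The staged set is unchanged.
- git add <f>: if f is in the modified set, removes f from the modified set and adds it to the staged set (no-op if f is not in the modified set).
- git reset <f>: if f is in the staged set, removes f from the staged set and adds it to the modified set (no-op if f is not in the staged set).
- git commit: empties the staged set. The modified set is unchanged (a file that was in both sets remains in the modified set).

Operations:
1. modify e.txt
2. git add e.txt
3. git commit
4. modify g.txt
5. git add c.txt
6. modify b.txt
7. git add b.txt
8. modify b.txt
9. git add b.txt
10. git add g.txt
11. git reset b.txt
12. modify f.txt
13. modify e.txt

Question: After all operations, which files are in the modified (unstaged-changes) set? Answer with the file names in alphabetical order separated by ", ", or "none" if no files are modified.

Answer: b.txt, e.txt, f.txt

Derivation:
After op 1 (modify e.txt): modified={e.txt} staged={none}
After op 2 (git add e.txt): modified={none} staged={e.txt}
After op 3 (git commit): modified={none} staged={none}
After op 4 (modify g.txt): modified={g.txt} staged={none}
After op 5 (git add c.txt): modified={g.txt} staged={none}
After op 6 (modify b.txt): modified={b.txt, g.txt} staged={none}
After op 7 (git add b.txt): modified={g.txt} staged={b.txt}
After op 8 (modify b.txt): modified={b.txt, g.txt} staged={b.txt}
After op 9 (git add b.txt): modified={g.txt} staged={b.txt}
After op 10 (git add g.txt): modified={none} staged={b.txt, g.txt}
After op 11 (git reset b.txt): modified={b.txt} staged={g.txt}
After op 12 (modify f.txt): modified={b.txt, f.txt} staged={g.txt}
After op 13 (modify e.txt): modified={b.txt, e.txt, f.txt} staged={g.txt}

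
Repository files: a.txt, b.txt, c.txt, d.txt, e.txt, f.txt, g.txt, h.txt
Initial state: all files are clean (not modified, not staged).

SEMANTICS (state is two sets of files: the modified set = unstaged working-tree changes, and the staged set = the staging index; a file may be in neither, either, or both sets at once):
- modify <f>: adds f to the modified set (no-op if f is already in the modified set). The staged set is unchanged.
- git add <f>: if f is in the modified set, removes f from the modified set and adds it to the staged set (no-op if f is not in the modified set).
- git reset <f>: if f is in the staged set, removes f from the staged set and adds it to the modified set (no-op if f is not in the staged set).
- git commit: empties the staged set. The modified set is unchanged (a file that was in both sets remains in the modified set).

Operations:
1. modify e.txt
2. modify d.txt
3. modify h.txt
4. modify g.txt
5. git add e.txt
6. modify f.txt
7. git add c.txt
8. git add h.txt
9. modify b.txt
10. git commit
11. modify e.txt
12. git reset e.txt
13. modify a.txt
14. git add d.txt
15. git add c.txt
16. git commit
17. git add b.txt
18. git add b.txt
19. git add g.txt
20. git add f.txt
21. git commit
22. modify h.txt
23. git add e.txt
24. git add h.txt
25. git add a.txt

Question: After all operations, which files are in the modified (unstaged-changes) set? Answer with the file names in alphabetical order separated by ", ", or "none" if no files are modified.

After op 1 (modify e.txt): modified={e.txt} staged={none}
After op 2 (modify d.txt): modified={d.txt, e.txt} staged={none}
After op 3 (modify h.txt): modified={d.txt, e.txt, h.txt} staged={none}
After op 4 (modify g.txt): modified={d.txt, e.txt, g.txt, h.txt} staged={none}
After op 5 (git add e.txt): modified={d.txt, g.txt, h.txt} staged={e.txt}
After op 6 (modify f.txt): modified={d.txt, f.txt, g.txt, h.txt} staged={e.txt}
After op 7 (git add c.txt): modified={d.txt, f.txt, g.txt, h.txt} staged={e.txt}
After op 8 (git add h.txt): modified={d.txt, f.txt, g.txt} staged={e.txt, h.txt}
After op 9 (modify b.txt): modified={b.txt, d.txt, f.txt, g.txt} staged={e.txt, h.txt}
After op 10 (git commit): modified={b.txt, d.txt, f.txt, g.txt} staged={none}
After op 11 (modify e.txt): modified={b.txt, d.txt, e.txt, f.txt, g.txt} staged={none}
After op 12 (git reset e.txt): modified={b.txt, d.txt, e.txt, f.txt, g.txt} staged={none}
After op 13 (modify a.txt): modified={a.txt, b.txt, d.txt, e.txt, f.txt, g.txt} staged={none}
After op 14 (git add d.txt): modified={a.txt, b.txt, e.txt, f.txt, g.txt} staged={d.txt}
After op 15 (git add c.txt): modified={a.txt, b.txt, e.txt, f.txt, g.txt} staged={d.txt}
After op 16 (git commit): modified={a.txt, b.txt, e.txt, f.txt, g.txt} staged={none}
After op 17 (git add b.txt): modified={a.txt, e.txt, f.txt, g.txt} staged={b.txt}
After op 18 (git add b.txt): modified={a.txt, e.txt, f.txt, g.txt} staged={b.txt}
After op 19 (git add g.txt): modified={a.txt, e.txt, f.txt} staged={b.txt, g.txt}
After op 20 (git add f.txt): modified={a.txt, e.txt} staged={b.txt, f.txt, g.txt}
After op 21 (git commit): modified={a.txt, e.txt} staged={none}
After op 22 (modify h.txt): modified={a.txt, e.txt, h.txt} staged={none}
After op 23 (git add e.txt): modified={a.txt, h.txt} staged={e.txt}
After op 24 (git add h.txt): modified={a.txt} staged={e.txt, h.txt}
After op 25 (git add a.txt): modified={none} staged={a.txt, e.txt, h.txt}

Answer: none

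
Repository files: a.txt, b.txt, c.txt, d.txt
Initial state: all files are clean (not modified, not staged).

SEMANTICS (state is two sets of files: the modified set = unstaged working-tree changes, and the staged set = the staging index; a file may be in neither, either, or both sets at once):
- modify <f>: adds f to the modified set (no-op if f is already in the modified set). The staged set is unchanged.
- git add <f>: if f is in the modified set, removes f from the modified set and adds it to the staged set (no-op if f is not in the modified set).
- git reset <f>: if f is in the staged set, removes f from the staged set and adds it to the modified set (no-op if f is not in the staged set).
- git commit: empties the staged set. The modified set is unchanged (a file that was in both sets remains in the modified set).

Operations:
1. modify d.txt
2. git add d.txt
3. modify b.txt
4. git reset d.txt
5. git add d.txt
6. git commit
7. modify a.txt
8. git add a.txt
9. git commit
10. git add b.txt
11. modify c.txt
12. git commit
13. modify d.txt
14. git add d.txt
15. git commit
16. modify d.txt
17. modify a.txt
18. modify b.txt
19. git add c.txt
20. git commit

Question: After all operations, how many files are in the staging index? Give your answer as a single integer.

Answer: 0

Derivation:
After op 1 (modify d.txt): modified={d.txt} staged={none}
After op 2 (git add d.txt): modified={none} staged={d.txt}
After op 3 (modify b.txt): modified={b.txt} staged={d.txt}
After op 4 (git reset d.txt): modified={b.txt, d.txt} staged={none}
After op 5 (git add d.txt): modified={b.txt} staged={d.txt}
After op 6 (git commit): modified={b.txt} staged={none}
After op 7 (modify a.txt): modified={a.txt, b.txt} staged={none}
After op 8 (git add a.txt): modified={b.txt} staged={a.txt}
After op 9 (git commit): modified={b.txt} staged={none}
After op 10 (git add b.txt): modified={none} staged={b.txt}
After op 11 (modify c.txt): modified={c.txt} staged={b.txt}
After op 12 (git commit): modified={c.txt} staged={none}
After op 13 (modify d.txt): modified={c.txt, d.txt} staged={none}
After op 14 (git add d.txt): modified={c.txt} staged={d.txt}
After op 15 (git commit): modified={c.txt} staged={none}
After op 16 (modify d.txt): modified={c.txt, d.txt} staged={none}
After op 17 (modify a.txt): modified={a.txt, c.txt, d.txt} staged={none}
After op 18 (modify b.txt): modified={a.txt, b.txt, c.txt, d.txt} staged={none}
After op 19 (git add c.txt): modified={a.txt, b.txt, d.txt} staged={c.txt}
After op 20 (git commit): modified={a.txt, b.txt, d.txt} staged={none}
Final staged set: {none} -> count=0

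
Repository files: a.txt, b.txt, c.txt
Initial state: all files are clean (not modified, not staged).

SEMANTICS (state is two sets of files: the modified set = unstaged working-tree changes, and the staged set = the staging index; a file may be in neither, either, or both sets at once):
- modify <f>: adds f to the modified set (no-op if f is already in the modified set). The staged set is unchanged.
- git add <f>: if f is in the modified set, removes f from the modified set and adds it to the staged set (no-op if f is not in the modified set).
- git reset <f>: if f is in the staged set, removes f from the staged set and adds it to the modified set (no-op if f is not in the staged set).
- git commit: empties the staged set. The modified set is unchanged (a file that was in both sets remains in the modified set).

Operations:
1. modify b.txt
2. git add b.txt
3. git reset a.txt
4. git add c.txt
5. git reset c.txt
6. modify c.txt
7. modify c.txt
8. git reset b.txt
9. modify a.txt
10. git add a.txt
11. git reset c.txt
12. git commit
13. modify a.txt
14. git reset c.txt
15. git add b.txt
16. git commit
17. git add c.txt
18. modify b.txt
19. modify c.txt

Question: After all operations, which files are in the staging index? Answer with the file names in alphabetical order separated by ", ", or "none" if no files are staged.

Answer: c.txt

Derivation:
After op 1 (modify b.txt): modified={b.txt} staged={none}
After op 2 (git add b.txt): modified={none} staged={b.txt}
After op 3 (git reset a.txt): modified={none} staged={b.txt}
After op 4 (git add c.txt): modified={none} staged={b.txt}
After op 5 (git reset c.txt): modified={none} staged={b.txt}
After op 6 (modify c.txt): modified={c.txt} staged={b.txt}
After op 7 (modify c.txt): modified={c.txt} staged={b.txt}
After op 8 (git reset b.txt): modified={b.txt, c.txt} staged={none}
After op 9 (modify a.txt): modified={a.txt, b.txt, c.txt} staged={none}
After op 10 (git add a.txt): modified={b.txt, c.txt} staged={a.txt}
After op 11 (git reset c.txt): modified={b.txt, c.txt} staged={a.txt}
After op 12 (git commit): modified={b.txt, c.txt} staged={none}
After op 13 (modify a.txt): modified={a.txt, b.txt, c.txt} staged={none}
After op 14 (git reset c.txt): modified={a.txt, b.txt, c.txt} staged={none}
After op 15 (git add b.txt): modified={a.txt, c.txt} staged={b.txt}
After op 16 (git commit): modified={a.txt, c.txt} staged={none}
After op 17 (git add c.txt): modified={a.txt} staged={c.txt}
After op 18 (modify b.txt): modified={a.txt, b.txt} staged={c.txt}
After op 19 (modify c.txt): modified={a.txt, b.txt, c.txt} staged={c.txt}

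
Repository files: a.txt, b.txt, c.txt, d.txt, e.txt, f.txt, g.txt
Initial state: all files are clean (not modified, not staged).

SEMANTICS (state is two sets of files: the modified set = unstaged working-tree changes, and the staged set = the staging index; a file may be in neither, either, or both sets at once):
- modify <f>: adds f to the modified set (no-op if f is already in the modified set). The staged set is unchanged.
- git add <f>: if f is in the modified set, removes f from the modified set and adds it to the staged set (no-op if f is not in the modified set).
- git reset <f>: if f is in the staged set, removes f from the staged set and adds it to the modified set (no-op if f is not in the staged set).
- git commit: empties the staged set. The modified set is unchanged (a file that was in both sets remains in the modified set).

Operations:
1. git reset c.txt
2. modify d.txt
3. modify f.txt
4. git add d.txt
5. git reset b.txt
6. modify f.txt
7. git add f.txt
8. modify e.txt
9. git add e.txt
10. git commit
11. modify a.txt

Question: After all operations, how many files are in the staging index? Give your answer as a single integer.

Answer: 0

Derivation:
After op 1 (git reset c.txt): modified={none} staged={none}
After op 2 (modify d.txt): modified={d.txt} staged={none}
After op 3 (modify f.txt): modified={d.txt, f.txt} staged={none}
After op 4 (git add d.txt): modified={f.txt} staged={d.txt}
After op 5 (git reset b.txt): modified={f.txt} staged={d.txt}
After op 6 (modify f.txt): modified={f.txt} staged={d.txt}
After op 7 (git add f.txt): modified={none} staged={d.txt, f.txt}
After op 8 (modify e.txt): modified={e.txt} staged={d.txt, f.txt}
After op 9 (git add e.txt): modified={none} staged={d.txt, e.txt, f.txt}
After op 10 (git commit): modified={none} staged={none}
After op 11 (modify a.txt): modified={a.txt} staged={none}
Final staged set: {none} -> count=0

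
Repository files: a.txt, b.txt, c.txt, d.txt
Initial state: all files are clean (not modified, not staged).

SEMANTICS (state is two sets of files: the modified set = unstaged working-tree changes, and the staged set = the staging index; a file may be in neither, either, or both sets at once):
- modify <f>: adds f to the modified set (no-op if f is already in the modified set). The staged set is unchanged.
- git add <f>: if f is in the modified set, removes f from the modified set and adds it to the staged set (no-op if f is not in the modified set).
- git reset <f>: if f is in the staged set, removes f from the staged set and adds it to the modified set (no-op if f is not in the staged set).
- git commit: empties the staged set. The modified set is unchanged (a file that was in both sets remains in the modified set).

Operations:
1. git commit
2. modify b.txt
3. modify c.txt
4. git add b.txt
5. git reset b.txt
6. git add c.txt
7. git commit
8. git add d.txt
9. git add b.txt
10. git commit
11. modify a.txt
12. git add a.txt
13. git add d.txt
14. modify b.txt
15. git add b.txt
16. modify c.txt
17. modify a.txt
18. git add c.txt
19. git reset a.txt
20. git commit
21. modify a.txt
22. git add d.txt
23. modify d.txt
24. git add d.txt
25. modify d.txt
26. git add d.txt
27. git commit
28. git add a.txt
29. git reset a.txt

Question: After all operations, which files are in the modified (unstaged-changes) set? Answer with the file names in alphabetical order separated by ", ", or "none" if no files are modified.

After op 1 (git commit): modified={none} staged={none}
After op 2 (modify b.txt): modified={b.txt} staged={none}
After op 3 (modify c.txt): modified={b.txt, c.txt} staged={none}
After op 4 (git add b.txt): modified={c.txt} staged={b.txt}
After op 5 (git reset b.txt): modified={b.txt, c.txt} staged={none}
After op 6 (git add c.txt): modified={b.txt} staged={c.txt}
After op 7 (git commit): modified={b.txt} staged={none}
After op 8 (git add d.txt): modified={b.txt} staged={none}
After op 9 (git add b.txt): modified={none} staged={b.txt}
After op 10 (git commit): modified={none} staged={none}
After op 11 (modify a.txt): modified={a.txt} staged={none}
After op 12 (git add a.txt): modified={none} staged={a.txt}
After op 13 (git add d.txt): modified={none} staged={a.txt}
After op 14 (modify b.txt): modified={b.txt} staged={a.txt}
After op 15 (git add b.txt): modified={none} staged={a.txt, b.txt}
After op 16 (modify c.txt): modified={c.txt} staged={a.txt, b.txt}
After op 17 (modify a.txt): modified={a.txt, c.txt} staged={a.txt, b.txt}
After op 18 (git add c.txt): modified={a.txt} staged={a.txt, b.txt, c.txt}
After op 19 (git reset a.txt): modified={a.txt} staged={b.txt, c.txt}
After op 20 (git commit): modified={a.txt} staged={none}
After op 21 (modify a.txt): modified={a.txt} staged={none}
After op 22 (git add d.txt): modified={a.txt} staged={none}
After op 23 (modify d.txt): modified={a.txt, d.txt} staged={none}
After op 24 (git add d.txt): modified={a.txt} staged={d.txt}
After op 25 (modify d.txt): modified={a.txt, d.txt} staged={d.txt}
After op 26 (git add d.txt): modified={a.txt} staged={d.txt}
After op 27 (git commit): modified={a.txt} staged={none}
After op 28 (git add a.txt): modified={none} staged={a.txt}
After op 29 (git reset a.txt): modified={a.txt} staged={none}

Answer: a.txt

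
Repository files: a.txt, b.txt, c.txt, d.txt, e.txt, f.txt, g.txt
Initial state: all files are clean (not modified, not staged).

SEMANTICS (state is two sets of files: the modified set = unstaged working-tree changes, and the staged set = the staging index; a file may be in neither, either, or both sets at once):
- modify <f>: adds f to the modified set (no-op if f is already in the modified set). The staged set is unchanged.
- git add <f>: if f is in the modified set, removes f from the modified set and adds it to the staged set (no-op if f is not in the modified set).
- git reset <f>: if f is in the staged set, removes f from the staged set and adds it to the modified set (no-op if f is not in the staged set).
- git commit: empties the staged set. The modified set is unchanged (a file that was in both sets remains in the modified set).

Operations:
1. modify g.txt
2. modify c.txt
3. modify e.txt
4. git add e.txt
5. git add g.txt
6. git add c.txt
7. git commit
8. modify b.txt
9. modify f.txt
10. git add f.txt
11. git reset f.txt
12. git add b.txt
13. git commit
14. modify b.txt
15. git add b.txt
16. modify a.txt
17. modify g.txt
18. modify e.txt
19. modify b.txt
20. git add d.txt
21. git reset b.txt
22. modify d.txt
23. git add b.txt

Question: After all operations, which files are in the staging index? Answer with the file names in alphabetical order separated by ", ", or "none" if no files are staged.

Answer: b.txt

Derivation:
After op 1 (modify g.txt): modified={g.txt} staged={none}
After op 2 (modify c.txt): modified={c.txt, g.txt} staged={none}
After op 3 (modify e.txt): modified={c.txt, e.txt, g.txt} staged={none}
After op 4 (git add e.txt): modified={c.txt, g.txt} staged={e.txt}
After op 5 (git add g.txt): modified={c.txt} staged={e.txt, g.txt}
After op 6 (git add c.txt): modified={none} staged={c.txt, e.txt, g.txt}
After op 7 (git commit): modified={none} staged={none}
After op 8 (modify b.txt): modified={b.txt} staged={none}
After op 9 (modify f.txt): modified={b.txt, f.txt} staged={none}
After op 10 (git add f.txt): modified={b.txt} staged={f.txt}
After op 11 (git reset f.txt): modified={b.txt, f.txt} staged={none}
After op 12 (git add b.txt): modified={f.txt} staged={b.txt}
After op 13 (git commit): modified={f.txt} staged={none}
After op 14 (modify b.txt): modified={b.txt, f.txt} staged={none}
After op 15 (git add b.txt): modified={f.txt} staged={b.txt}
After op 16 (modify a.txt): modified={a.txt, f.txt} staged={b.txt}
After op 17 (modify g.txt): modified={a.txt, f.txt, g.txt} staged={b.txt}
After op 18 (modify e.txt): modified={a.txt, e.txt, f.txt, g.txt} staged={b.txt}
After op 19 (modify b.txt): modified={a.txt, b.txt, e.txt, f.txt, g.txt} staged={b.txt}
After op 20 (git add d.txt): modified={a.txt, b.txt, e.txt, f.txt, g.txt} staged={b.txt}
After op 21 (git reset b.txt): modified={a.txt, b.txt, e.txt, f.txt, g.txt} staged={none}
After op 22 (modify d.txt): modified={a.txt, b.txt, d.txt, e.txt, f.txt, g.txt} staged={none}
After op 23 (git add b.txt): modified={a.txt, d.txt, e.txt, f.txt, g.txt} staged={b.txt}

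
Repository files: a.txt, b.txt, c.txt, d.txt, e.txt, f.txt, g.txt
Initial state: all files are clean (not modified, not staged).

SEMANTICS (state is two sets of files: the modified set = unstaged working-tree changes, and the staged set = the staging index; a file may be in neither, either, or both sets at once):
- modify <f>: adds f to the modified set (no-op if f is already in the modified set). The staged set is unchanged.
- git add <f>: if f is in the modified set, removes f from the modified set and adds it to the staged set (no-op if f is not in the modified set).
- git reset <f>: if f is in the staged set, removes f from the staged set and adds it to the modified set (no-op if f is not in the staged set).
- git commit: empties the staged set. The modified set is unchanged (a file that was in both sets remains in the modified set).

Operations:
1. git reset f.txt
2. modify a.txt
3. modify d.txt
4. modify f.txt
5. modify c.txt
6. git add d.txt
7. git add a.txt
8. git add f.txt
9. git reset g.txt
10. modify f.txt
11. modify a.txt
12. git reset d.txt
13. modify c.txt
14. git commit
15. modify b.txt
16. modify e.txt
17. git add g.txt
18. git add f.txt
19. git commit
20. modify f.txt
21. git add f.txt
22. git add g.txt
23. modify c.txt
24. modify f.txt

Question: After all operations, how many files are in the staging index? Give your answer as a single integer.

After op 1 (git reset f.txt): modified={none} staged={none}
After op 2 (modify a.txt): modified={a.txt} staged={none}
After op 3 (modify d.txt): modified={a.txt, d.txt} staged={none}
After op 4 (modify f.txt): modified={a.txt, d.txt, f.txt} staged={none}
After op 5 (modify c.txt): modified={a.txt, c.txt, d.txt, f.txt} staged={none}
After op 6 (git add d.txt): modified={a.txt, c.txt, f.txt} staged={d.txt}
After op 7 (git add a.txt): modified={c.txt, f.txt} staged={a.txt, d.txt}
After op 8 (git add f.txt): modified={c.txt} staged={a.txt, d.txt, f.txt}
After op 9 (git reset g.txt): modified={c.txt} staged={a.txt, d.txt, f.txt}
After op 10 (modify f.txt): modified={c.txt, f.txt} staged={a.txt, d.txt, f.txt}
After op 11 (modify a.txt): modified={a.txt, c.txt, f.txt} staged={a.txt, d.txt, f.txt}
After op 12 (git reset d.txt): modified={a.txt, c.txt, d.txt, f.txt} staged={a.txt, f.txt}
After op 13 (modify c.txt): modified={a.txt, c.txt, d.txt, f.txt} staged={a.txt, f.txt}
After op 14 (git commit): modified={a.txt, c.txt, d.txt, f.txt} staged={none}
After op 15 (modify b.txt): modified={a.txt, b.txt, c.txt, d.txt, f.txt} staged={none}
After op 16 (modify e.txt): modified={a.txt, b.txt, c.txt, d.txt, e.txt, f.txt} staged={none}
After op 17 (git add g.txt): modified={a.txt, b.txt, c.txt, d.txt, e.txt, f.txt} staged={none}
After op 18 (git add f.txt): modified={a.txt, b.txt, c.txt, d.txt, e.txt} staged={f.txt}
After op 19 (git commit): modified={a.txt, b.txt, c.txt, d.txt, e.txt} staged={none}
After op 20 (modify f.txt): modified={a.txt, b.txt, c.txt, d.txt, e.txt, f.txt} staged={none}
After op 21 (git add f.txt): modified={a.txt, b.txt, c.txt, d.txt, e.txt} staged={f.txt}
After op 22 (git add g.txt): modified={a.txt, b.txt, c.txt, d.txt, e.txt} staged={f.txt}
After op 23 (modify c.txt): modified={a.txt, b.txt, c.txt, d.txt, e.txt} staged={f.txt}
After op 24 (modify f.txt): modified={a.txt, b.txt, c.txt, d.txt, e.txt, f.txt} staged={f.txt}
Final staged set: {f.txt} -> count=1

Answer: 1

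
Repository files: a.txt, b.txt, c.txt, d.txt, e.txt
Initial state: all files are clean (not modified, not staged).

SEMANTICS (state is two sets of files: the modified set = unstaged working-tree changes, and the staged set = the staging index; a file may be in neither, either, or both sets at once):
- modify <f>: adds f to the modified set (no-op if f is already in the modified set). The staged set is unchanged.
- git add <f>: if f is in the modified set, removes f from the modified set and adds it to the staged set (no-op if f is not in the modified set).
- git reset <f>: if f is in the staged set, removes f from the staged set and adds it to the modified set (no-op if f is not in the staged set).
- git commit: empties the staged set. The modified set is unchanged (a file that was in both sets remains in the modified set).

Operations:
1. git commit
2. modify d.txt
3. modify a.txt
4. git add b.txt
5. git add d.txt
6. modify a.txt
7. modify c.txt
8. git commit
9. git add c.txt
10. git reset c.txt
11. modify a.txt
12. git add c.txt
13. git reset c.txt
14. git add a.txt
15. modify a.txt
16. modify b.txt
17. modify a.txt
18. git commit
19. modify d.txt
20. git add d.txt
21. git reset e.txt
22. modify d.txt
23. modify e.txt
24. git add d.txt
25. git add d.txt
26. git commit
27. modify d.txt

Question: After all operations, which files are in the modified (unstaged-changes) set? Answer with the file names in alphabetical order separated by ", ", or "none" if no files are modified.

Answer: a.txt, b.txt, c.txt, d.txt, e.txt

Derivation:
After op 1 (git commit): modified={none} staged={none}
After op 2 (modify d.txt): modified={d.txt} staged={none}
After op 3 (modify a.txt): modified={a.txt, d.txt} staged={none}
After op 4 (git add b.txt): modified={a.txt, d.txt} staged={none}
After op 5 (git add d.txt): modified={a.txt} staged={d.txt}
After op 6 (modify a.txt): modified={a.txt} staged={d.txt}
After op 7 (modify c.txt): modified={a.txt, c.txt} staged={d.txt}
After op 8 (git commit): modified={a.txt, c.txt} staged={none}
After op 9 (git add c.txt): modified={a.txt} staged={c.txt}
After op 10 (git reset c.txt): modified={a.txt, c.txt} staged={none}
After op 11 (modify a.txt): modified={a.txt, c.txt} staged={none}
After op 12 (git add c.txt): modified={a.txt} staged={c.txt}
After op 13 (git reset c.txt): modified={a.txt, c.txt} staged={none}
After op 14 (git add a.txt): modified={c.txt} staged={a.txt}
After op 15 (modify a.txt): modified={a.txt, c.txt} staged={a.txt}
After op 16 (modify b.txt): modified={a.txt, b.txt, c.txt} staged={a.txt}
After op 17 (modify a.txt): modified={a.txt, b.txt, c.txt} staged={a.txt}
After op 18 (git commit): modified={a.txt, b.txt, c.txt} staged={none}
After op 19 (modify d.txt): modified={a.txt, b.txt, c.txt, d.txt} staged={none}
After op 20 (git add d.txt): modified={a.txt, b.txt, c.txt} staged={d.txt}
After op 21 (git reset e.txt): modified={a.txt, b.txt, c.txt} staged={d.txt}
After op 22 (modify d.txt): modified={a.txt, b.txt, c.txt, d.txt} staged={d.txt}
After op 23 (modify e.txt): modified={a.txt, b.txt, c.txt, d.txt, e.txt} staged={d.txt}
After op 24 (git add d.txt): modified={a.txt, b.txt, c.txt, e.txt} staged={d.txt}
After op 25 (git add d.txt): modified={a.txt, b.txt, c.txt, e.txt} staged={d.txt}
After op 26 (git commit): modified={a.txt, b.txt, c.txt, e.txt} staged={none}
After op 27 (modify d.txt): modified={a.txt, b.txt, c.txt, d.txt, e.txt} staged={none}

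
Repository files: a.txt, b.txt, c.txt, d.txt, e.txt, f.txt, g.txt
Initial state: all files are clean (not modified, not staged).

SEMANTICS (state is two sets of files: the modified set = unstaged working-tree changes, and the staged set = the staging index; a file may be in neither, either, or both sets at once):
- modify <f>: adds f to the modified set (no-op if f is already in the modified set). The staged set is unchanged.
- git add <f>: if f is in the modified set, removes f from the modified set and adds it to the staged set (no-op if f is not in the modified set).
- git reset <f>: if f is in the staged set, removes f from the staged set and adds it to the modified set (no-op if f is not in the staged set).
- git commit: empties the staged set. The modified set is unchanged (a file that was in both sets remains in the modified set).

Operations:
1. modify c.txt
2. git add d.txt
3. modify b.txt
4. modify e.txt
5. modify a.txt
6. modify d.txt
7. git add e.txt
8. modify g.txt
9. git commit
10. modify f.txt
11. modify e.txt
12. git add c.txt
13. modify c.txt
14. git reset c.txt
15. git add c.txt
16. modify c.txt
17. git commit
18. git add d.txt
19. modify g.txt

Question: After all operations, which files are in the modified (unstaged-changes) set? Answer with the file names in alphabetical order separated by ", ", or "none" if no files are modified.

After op 1 (modify c.txt): modified={c.txt} staged={none}
After op 2 (git add d.txt): modified={c.txt} staged={none}
After op 3 (modify b.txt): modified={b.txt, c.txt} staged={none}
After op 4 (modify e.txt): modified={b.txt, c.txt, e.txt} staged={none}
After op 5 (modify a.txt): modified={a.txt, b.txt, c.txt, e.txt} staged={none}
After op 6 (modify d.txt): modified={a.txt, b.txt, c.txt, d.txt, e.txt} staged={none}
After op 7 (git add e.txt): modified={a.txt, b.txt, c.txt, d.txt} staged={e.txt}
After op 8 (modify g.txt): modified={a.txt, b.txt, c.txt, d.txt, g.txt} staged={e.txt}
After op 9 (git commit): modified={a.txt, b.txt, c.txt, d.txt, g.txt} staged={none}
After op 10 (modify f.txt): modified={a.txt, b.txt, c.txt, d.txt, f.txt, g.txt} staged={none}
After op 11 (modify e.txt): modified={a.txt, b.txt, c.txt, d.txt, e.txt, f.txt, g.txt} staged={none}
After op 12 (git add c.txt): modified={a.txt, b.txt, d.txt, e.txt, f.txt, g.txt} staged={c.txt}
After op 13 (modify c.txt): modified={a.txt, b.txt, c.txt, d.txt, e.txt, f.txt, g.txt} staged={c.txt}
After op 14 (git reset c.txt): modified={a.txt, b.txt, c.txt, d.txt, e.txt, f.txt, g.txt} staged={none}
After op 15 (git add c.txt): modified={a.txt, b.txt, d.txt, e.txt, f.txt, g.txt} staged={c.txt}
After op 16 (modify c.txt): modified={a.txt, b.txt, c.txt, d.txt, e.txt, f.txt, g.txt} staged={c.txt}
After op 17 (git commit): modified={a.txt, b.txt, c.txt, d.txt, e.txt, f.txt, g.txt} staged={none}
After op 18 (git add d.txt): modified={a.txt, b.txt, c.txt, e.txt, f.txt, g.txt} staged={d.txt}
After op 19 (modify g.txt): modified={a.txt, b.txt, c.txt, e.txt, f.txt, g.txt} staged={d.txt}

Answer: a.txt, b.txt, c.txt, e.txt, f.txt, g.txt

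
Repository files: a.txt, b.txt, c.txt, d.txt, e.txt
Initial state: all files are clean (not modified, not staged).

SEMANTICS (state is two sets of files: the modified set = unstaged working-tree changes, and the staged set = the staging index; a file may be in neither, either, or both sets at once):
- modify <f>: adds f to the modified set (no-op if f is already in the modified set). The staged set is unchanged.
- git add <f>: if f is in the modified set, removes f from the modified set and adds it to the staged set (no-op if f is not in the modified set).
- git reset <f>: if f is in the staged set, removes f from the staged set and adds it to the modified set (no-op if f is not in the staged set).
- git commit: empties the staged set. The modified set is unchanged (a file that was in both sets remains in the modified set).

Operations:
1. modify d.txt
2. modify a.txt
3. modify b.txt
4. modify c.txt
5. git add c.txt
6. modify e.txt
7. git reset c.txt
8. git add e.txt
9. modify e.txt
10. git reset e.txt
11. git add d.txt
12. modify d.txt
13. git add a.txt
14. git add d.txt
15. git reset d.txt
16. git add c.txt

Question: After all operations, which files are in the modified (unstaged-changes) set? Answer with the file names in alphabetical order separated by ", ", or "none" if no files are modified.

After op 1 (modify d.txt): modified={d.txt} staged={none}
After op 2 (modify a.txt): modified={a.txt, d.txt} staged={none}
After op 3 (modify b.txt): modified={a.txt, b.txt, d.txt} staged={none}
After op 4 (modify c.txt): modified={a.txt, b.txt, c.txt, d.txt} staged={none}
After op 5 (git add c.txt): modified={a.txt, b.txt, d.txt} staged={c.txt}
After op 6 (modify e.txt): modified={a.txt, b.txt, d.txt, e.txt} staged={c.txt}
After op 7 (git reset c.txt): modified={a.txt, b.txt, c.txt, d.txt, e.txt} staged={none}
After op 8 (git add e.txt): modified={a.txt, b.txt, c.txt, d.txt} staged={e.txt}
After op 9 (modify e.txt): modified={a.txt, b.txt, c.txt, d.txt, e.txt} staged={e.txt}
After op 10 (git reset e.txt): modified={a.txt, b.txt, c.txt, d.txt, e.txt} staged={none}
After op 11 (git add d.txt): modified={a.txt, b.txt, c.txt, e.txt} staged={d.txt}
After op 12 (modify d.txt): modified={a.txt, b.txt, c.txt, d.txt, e.txt} staged={d.txt}
After op 13 (git add a.txt): modified={b.txt, c.txt, d.txt, e.txt} staged={a.txt, d.txt}
After op 14 (git add d.txt): modified={b.txt, c.txt, e.txt} staged={a.txt, d.txt}
After op 15 (git reset d.txt): modified={b.txt, c.txt, d.txt, e.txt} staged={a.txt}
After op 16 (git add c.txt): modified={b.txt, d.txt, e.txt} staged={a.txt, c.txt}

Answer: b.txt, d.txt, e.txt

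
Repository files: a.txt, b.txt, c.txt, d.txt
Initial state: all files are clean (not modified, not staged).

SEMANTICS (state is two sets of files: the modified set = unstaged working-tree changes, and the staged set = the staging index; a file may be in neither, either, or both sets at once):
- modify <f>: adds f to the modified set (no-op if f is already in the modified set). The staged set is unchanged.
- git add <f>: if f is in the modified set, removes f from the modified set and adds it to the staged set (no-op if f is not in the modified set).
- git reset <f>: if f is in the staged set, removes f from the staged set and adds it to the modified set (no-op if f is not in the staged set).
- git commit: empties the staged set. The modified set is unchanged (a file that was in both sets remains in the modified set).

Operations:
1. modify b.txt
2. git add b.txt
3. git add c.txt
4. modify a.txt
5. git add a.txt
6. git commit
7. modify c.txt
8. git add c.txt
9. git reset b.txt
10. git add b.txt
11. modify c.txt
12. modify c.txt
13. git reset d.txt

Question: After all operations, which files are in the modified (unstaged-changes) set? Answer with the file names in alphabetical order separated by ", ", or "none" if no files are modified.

After op 1 (modify b.txt): modified={b.txt} staged={none}
After op 2 (git add b.txt): modified={none} staged={b.txt}
After op 3 (git add c.txt): modified={none} staged={b.txt}
After op 4 (modify a.txt): modified={a.txt} staged={b.txt}
After op 5 (git add a.txt): modified={none} staged={a.txt, b.txt}
After op 6 (git commit): modified={none} staged={none}
After op 7 (modify c.txt): modified={c.txt} staged={none}
After op 8 (git add c.txt): modified={none} staged={c.txt}
After op 9 (git reset b.txt): modified={none} staged={c.txt}
After op 10 (git add b.txt): modified={none} staged={c.txt}
After op 11 (modify c.txt): modified={c.txt} staged={c.txt}
After op 12 (modify c.txt): modified={c.txt} staged={c.txt}
After op 13 (git reset d.txt): modified={c.txt} staged={c.txt}

Answer: c.txt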